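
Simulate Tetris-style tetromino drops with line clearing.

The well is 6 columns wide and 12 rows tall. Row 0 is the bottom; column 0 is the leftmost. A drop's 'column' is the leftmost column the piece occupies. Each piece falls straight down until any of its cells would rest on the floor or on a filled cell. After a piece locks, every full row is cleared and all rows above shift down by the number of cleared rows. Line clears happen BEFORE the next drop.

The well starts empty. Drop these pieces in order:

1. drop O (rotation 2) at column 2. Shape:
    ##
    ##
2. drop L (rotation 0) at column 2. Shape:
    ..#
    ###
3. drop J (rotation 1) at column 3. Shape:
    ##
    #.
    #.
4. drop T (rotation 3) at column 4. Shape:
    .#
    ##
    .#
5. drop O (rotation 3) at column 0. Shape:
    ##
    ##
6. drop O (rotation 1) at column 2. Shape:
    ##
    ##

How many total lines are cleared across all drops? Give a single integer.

Answer: 0

Derivation:
Drop 1: O rot2 at col 2 lands with bottom-row=0; cleared 0 line(s) (total 0); column heights now [0 0 2 2 0 0], max=2
Drop 2: L rot0 at col 2 lands with bottom-row=2; cleared 0 line(s) (total 0); column heights now [0 0 3 3 4 0], max=4
Drop 3: J rot1 at col 3 lands with bottom-row=3; cleared 0 line(s) (total 0); column heights now [0 0 3 6 6 0], max=6
Drop 4: T rot3 at col 4 lands with bottom-row=5; cleared 0 line(s) (total 0); column heights now [0 0 3 6 7 8], max=8
Drop 5: O rot3 at col 0 lands with bottom-row=0; cleared 0 line(s) (total 0); column heights now [2 2 3 6 7 8], max=8
Drop 6: O rot1 at col 2 lands with bottom-row=6; cleared 0 line(s) (total 0); column heights now [2 2 8 8 7 8], max=8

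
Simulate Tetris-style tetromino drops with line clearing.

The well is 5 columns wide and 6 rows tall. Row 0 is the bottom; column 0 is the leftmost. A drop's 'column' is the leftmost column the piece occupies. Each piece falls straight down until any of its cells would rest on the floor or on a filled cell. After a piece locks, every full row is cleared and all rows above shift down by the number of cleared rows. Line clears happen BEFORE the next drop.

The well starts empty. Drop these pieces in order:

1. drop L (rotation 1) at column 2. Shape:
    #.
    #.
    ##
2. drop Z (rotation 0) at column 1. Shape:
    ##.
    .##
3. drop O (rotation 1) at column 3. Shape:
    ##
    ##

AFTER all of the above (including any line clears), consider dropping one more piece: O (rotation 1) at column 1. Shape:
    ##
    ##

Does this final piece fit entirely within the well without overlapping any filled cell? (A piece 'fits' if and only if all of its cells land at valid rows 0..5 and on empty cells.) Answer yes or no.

Answer: no

Derivation:
Drop 1: L rot1 at col 2 lands with bottom-row=0; cleared 0 line(s) (total 0); column heights now [0 0 3 1 0], max=3
Drop 2: Z rot0 at col 1 lands with bottom-row=3; cleared 0 line(s) (total 0); column heights now [0 5 5 4 0], max=5
Drop 3: O rot1 at col 3 lands with bottom-row=4; cleared 0 line(s) (total 0); column heights now [0 5 5 6 6], max=6
Test piece O rot1 at col 1 (width 2): heights before test = [0 5 5 6 6]; fits = False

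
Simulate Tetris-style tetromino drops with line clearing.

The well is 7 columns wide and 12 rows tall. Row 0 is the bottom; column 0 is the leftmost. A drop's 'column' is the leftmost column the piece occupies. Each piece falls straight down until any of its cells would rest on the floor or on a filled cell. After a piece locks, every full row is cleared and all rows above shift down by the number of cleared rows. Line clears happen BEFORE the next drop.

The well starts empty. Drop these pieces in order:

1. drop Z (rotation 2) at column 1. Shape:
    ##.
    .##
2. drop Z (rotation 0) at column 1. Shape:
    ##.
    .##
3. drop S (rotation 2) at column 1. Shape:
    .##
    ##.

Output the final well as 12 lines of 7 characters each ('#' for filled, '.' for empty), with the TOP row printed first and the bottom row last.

Answer: .......
.......
.......
.......
.......
.......
..##...
.##....
.##....
..##...
.##....
..##...

Derivation:
Drop 1: Z rot2 at col 1 lands with bottom-row=0; cleared 0 line(s) (total 0); column heights now [0 2 2 1 0 0 0], max=2
Drop 2: Z rot0 at col 1 lands with bottom-row=2; cleared 0 line(s) (total 0); column heights now [0 4 4 3 0 0 0], max=4
Drop 3: S rot2 at col 1 lands with bottom-row=4; cleared 0 line(s) (total 0); column heights now [0 5 6 6 0 0 0], max=6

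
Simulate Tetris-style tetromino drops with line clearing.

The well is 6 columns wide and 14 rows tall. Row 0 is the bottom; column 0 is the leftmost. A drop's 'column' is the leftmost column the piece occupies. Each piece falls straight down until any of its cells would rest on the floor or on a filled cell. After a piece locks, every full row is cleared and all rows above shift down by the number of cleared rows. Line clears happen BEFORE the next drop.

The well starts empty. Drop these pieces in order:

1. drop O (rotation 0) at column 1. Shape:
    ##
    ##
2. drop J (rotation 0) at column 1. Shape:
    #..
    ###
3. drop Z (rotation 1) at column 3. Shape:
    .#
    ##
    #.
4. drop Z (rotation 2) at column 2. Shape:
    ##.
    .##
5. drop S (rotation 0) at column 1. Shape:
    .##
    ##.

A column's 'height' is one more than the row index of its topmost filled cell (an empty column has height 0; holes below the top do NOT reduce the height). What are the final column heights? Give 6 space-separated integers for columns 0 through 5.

Drop 1: O rot0 at col 1 lands with bottom-row=0; cleared 0 line(s) (total 0); column heights now [0 2 2 0 0 0], max=2
Drop 2: J rot0 at col 1 lands with bottom-row=2; cleared 0 line(s) (total 0); column heights now [0 4 3 3 0 0], max=4
Drop 3: Z rot1 at col 3 lands with bottom-row=3; cleared 0 line(s) (total 0); column heights now [0 4 3 5 6 0], max=6
Drop 4: Z rot2 at col 2 lands with bottom-row=6; cleared 0 line(s) (total 0); column heights now [0 4 8 8 7 0], max=8
Drop 5: S rot0 at col 1 lands with bottom-row=8; cleared 0 line(s) (total 0); column heights now [0 9 10 10 7 0], max=10

Answer: 0 9 10 10 7 0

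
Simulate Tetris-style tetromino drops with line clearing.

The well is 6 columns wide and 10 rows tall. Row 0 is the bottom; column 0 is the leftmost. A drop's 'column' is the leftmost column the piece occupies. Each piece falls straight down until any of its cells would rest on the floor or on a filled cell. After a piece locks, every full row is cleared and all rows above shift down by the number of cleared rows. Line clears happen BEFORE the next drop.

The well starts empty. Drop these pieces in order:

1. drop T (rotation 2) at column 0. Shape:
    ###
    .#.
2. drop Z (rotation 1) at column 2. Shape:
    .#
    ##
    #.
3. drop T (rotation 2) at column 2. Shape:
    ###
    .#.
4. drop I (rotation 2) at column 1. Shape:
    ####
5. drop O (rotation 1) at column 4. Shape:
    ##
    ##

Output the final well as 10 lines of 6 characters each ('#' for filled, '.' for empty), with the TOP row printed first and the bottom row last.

Drop 1: T rot2 at col 0 lands with bottom-row=0; cleared 0 line(s) (total 0); column heights now [2 2 2 0 0 0], max=2
Drop 2: Z rot1 at col 2 lands with bottom-row=2; cleared 0 line(s) (total 0); column heights now [2 2 4 5 0 0], max=5
Drop 3: T rot2 at col 2 lands with bottom-row=5; cleared 0 line(s) (total 0); column heights now [2 2 7 7 7 0], max=7
Drop 4: I rot2 at col 1 lands with bottom-row=7; cleared 0 line(s) (total 0); column heights now [2 8 8 8 8 0], max=8
Drop 5: O rot1 at col 4 lands with bottom-row=8; cleared 0 line(s) (total 0); column heights now [2 8 8 8 10 10], max=10

Answer: ....##
....##
.####.
..###.
...#..
...#..
..##..
..#...
###...
.#....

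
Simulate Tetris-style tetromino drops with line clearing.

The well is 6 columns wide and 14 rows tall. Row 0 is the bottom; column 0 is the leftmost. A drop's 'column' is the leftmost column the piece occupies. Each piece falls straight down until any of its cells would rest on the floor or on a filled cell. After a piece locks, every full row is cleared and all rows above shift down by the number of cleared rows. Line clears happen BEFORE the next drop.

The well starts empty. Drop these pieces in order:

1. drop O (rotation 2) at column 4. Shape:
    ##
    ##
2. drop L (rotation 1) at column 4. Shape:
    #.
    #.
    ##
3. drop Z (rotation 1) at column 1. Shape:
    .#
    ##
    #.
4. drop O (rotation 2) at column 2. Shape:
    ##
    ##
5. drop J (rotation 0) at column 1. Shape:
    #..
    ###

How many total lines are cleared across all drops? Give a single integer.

Drop 1: O rot2 at col 4 lands with bottom-row=0; cleared 0 line(s) (total 0); column heights now [0 0 0 0 2 2], max=2
Drop 2: L rot1 at col 4 lands with bottom-row=2; cleared 0 line(s) (total 0); column heights now [0 0 0 0 5 3], max=5
Drop 3: Z rot1 at col 1 lands with bottom-row=0; cleared 0 line(s) (total 0); column heights now [0 2 3 0 5 3], max=5
Drop 4: O rot2 at col 2 lands with bottom-row=3; cleared 0 line(s) (total 0); column heights now [0 2 5 5 5 3], max=5
Drop 5: J rot0 at col 1 lands with bottom-row=5; cleared 0 line(s) (total 0); column heights now [0 7 6 6 5 3], max=7

Answer: 0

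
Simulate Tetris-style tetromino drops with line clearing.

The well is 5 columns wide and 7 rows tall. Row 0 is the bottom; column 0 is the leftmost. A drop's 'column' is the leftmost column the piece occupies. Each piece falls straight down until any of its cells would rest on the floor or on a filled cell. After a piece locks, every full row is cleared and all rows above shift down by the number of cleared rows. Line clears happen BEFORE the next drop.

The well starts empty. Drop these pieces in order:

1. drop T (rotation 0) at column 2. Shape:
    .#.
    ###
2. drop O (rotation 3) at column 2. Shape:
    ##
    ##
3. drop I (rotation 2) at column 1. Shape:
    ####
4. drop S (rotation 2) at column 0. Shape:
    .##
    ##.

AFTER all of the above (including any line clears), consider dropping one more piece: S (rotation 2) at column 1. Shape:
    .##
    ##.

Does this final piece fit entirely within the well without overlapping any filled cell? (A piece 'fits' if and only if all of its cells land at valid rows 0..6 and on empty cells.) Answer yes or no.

Drop 1: T rot0 at col 2 lands with bottom-row=0; cleared 0 line(s) (total 0); column heights now [0 0 1 2 1], max=2
Drop 2: O rot3 at col 2 lands with bottom-row=2; cleared 0 line(s) (total 0); column heights now [0 0 4 4 1], max=4
Drop 3: I rot2 at col 1 lands with bottom-row=4; cleared 0 line(s) (total 0); column heights now [0 5 5 5 5], max=5
Drop 4: S rot2 at col 0 lands with bottom-row=5; cleared 0 line(s) (total 0); column heights now [6 7 7 5 5], max=7
Test piece S rot2 at col 1 (width 3): heights before test = [6 7 7 5 5]; fits = False

Answer: no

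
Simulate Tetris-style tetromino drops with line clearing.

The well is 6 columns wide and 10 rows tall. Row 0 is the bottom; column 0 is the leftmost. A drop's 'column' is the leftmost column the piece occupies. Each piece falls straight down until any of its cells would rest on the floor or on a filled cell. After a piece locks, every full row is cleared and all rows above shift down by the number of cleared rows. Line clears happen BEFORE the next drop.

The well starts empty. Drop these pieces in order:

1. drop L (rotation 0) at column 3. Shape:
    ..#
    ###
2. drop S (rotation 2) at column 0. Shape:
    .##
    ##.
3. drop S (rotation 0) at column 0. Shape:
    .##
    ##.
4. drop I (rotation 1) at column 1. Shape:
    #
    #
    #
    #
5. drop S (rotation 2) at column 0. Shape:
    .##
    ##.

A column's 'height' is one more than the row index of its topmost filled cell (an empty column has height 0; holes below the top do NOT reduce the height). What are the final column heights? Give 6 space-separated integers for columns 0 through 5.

Answer: 9 10 10 1 1 2

Derivation:
Drop 1: L rot0 at col 3 lands with bottom-row=0; cleared 0 line(s) (total 0); column heights now [0 0 0 1 1 2], max=2
Drop 2: S rot2 at col 0 lands with bottom-row=0; cleared 0 line(s) (total 0); column heights now [1 2 2 1 1 2], max=2
Drop 3: S rot0 at col 0 lands with bottom-row=2; cleared 0 line(s) (total 0); column heights now [3 4 4 1 1 2], max=4
Drop 4: I rot1 at col 1 lands with bottom-row=4; cleared 0 line(s) (total 0); column heights now [3 8 4 1 1 2], max=8
Drop 5: S rot2 at col 0 lands with bottom-row=8; cleared 0 line(s) (total 0); column heights now [9 10 10 1 1 2], max=10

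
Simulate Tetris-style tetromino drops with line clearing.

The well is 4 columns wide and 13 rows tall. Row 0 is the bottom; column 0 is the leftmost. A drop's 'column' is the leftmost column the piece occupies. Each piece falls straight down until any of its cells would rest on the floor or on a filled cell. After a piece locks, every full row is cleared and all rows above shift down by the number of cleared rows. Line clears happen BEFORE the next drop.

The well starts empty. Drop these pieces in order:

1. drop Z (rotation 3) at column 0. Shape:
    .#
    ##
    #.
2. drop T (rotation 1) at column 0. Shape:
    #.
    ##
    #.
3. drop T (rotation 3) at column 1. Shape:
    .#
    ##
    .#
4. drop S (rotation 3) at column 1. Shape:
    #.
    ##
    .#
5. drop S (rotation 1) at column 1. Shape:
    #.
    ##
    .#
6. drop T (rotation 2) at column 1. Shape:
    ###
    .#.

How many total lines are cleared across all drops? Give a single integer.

Drop 1: Z rot3 at col 0 lands with bottom-row=0; cleared 0 line(s) (total 0); column heights now [2 3 0 0], max=3
Drop 2: T rot1 at col 0 lands with bottom-row=2; cleared 0 line(s) (total 0); column heights now [5 4 0 0], max=5
Drop 3: T rot3 at col 1 lands with bottom-row=3; cleared 0 line(s) (total 0); column heights now [5 5 6 0], max=6
Drop 4: S rot3 at col 1 lands with bottom-row=6; cleared 0 line(s) (total 0); column heights now [5 9 8 0], max=9
Drop 5: S rot1 at col 1 lands with bottom-row=8; cleared 0 line(s) (total 0); column heights now [5 11 10 0], max=11
Drop 6: T rot2 at col 1 lands with bottom-row=10; cleared 0 line(s) (total 0); column heights now [5 12 12 12], max=12

Answer: 0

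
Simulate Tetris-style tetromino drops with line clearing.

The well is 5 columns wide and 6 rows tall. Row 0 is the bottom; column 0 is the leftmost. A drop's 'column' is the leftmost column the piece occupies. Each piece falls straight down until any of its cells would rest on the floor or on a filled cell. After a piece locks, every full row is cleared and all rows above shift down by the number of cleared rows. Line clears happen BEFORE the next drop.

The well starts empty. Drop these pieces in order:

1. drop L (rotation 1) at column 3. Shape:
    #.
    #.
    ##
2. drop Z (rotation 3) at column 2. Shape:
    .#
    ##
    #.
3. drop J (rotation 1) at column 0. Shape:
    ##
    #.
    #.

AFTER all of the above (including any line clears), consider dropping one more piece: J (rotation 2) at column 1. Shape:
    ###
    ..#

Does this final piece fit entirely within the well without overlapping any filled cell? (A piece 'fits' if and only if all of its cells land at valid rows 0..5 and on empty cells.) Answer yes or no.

Drop 1: L rot1 at col 3 lands with bottom-row=0; cleared 0 line(s) (total 0); column heights now [0 0 0 3 1], max=3
Drop 2: Z rot3 at col 2 lands with bottom-row=2; cleared 0 line(s) (total 0); column heights now [0 0 4 5 1], max=5
Drop 3: J rot1 at col 0 lands with bottom-row=0; cleared 0 line(s) (total 0); column heights now [3 3 4 5 1], max=5
Test piece J rot2 at col 1 (width 3): heights before test = [3 3 4 5 1]; fits = False

Answer: no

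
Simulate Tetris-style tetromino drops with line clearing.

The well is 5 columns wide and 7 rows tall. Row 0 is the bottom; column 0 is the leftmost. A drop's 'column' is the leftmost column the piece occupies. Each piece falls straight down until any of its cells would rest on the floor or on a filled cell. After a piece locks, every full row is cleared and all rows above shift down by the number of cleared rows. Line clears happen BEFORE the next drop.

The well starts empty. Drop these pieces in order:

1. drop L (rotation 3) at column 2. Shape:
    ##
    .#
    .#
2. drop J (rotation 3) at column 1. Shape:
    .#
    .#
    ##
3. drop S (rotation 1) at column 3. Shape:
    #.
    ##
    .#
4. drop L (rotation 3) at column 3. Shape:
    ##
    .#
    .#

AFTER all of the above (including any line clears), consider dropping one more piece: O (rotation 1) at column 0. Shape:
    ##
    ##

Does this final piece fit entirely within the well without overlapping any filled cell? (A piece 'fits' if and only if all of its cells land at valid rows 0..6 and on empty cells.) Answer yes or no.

Drop 1: L rot3 at col 2 lands with bottom-row=0; cleared 0 line(s) (total 0); column heights now [0 0 3 3 0], max=3
Drop 2: J rot3 at col 1 lands with bottom-row=3; cleared 0 line(s) (total 0); column heights now [0 4 6 3 0], max=6
Drop 3: S rot1 at col 3 lands with bottom-row=2; cleared 0 line(s) (total 0); column heights now [0 4 6 5 4], max=6
Drop 4: L rot3 at col 3 lands with bottom-row=4; cleared 0 line(s) (total 0); column heights now [0 4 6 7 7], max=7
Test piece O rot1 at col 0 (width 2): heights before test = [0 4 6 7 7]; fits = True

Answer: yes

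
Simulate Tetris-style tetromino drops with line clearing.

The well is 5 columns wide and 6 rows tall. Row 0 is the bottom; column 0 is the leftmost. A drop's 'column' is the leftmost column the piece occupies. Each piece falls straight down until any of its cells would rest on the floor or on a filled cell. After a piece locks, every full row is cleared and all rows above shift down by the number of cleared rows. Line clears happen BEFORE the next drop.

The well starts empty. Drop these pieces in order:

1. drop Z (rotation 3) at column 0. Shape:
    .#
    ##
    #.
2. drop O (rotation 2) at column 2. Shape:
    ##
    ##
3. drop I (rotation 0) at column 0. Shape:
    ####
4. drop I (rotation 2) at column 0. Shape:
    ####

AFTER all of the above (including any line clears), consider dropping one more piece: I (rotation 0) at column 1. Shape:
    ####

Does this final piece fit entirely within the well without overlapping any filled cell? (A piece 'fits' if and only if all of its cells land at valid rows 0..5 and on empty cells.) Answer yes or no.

Answer: yes

Derivation:
Drop 1: Z rot3 at col 0 lands with bottom-row=0; cleared 0 line(s) (total 0); column heights now [2 3 0 0 0], max=3
Drop 2: O rot2 at col 2 lands with bottom-row=0; cleared 0 line(s) (total 0); column heights now [2 3 2 2 0], max=3
Drop 3: I rot0 at col 0 lands with bottom-row=3; cleared 0 line(s) (total 0); column heights now [4 4 4 4 0], max=4
Drop 4: I rot2 at col 0 lands with bottom-row=4; cleared 0 line(s) (total 0); column heights now [5 5 5 5 0], max=5
Test piece I rot0 at col 1 (width 4): heights before test = [5 5 5 5 0]; fits = True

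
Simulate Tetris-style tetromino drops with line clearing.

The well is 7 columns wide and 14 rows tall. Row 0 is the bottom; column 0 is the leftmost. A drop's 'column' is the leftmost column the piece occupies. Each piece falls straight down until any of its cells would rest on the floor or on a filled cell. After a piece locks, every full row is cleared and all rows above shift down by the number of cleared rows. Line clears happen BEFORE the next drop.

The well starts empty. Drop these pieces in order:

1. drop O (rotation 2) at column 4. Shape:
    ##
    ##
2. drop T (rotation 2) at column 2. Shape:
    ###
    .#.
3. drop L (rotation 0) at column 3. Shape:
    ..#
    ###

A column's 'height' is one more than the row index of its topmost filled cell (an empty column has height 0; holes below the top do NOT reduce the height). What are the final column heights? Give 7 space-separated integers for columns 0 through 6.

Answer: 0 0 3 4 4 5 0

Derivation:
Drop 1: O rot2 at col 4 lands with bottom-row=0; cleared 0 line(s) (total 0); column heights now [0 0 0 0 2 2 0], max=2
Drop 2: T rot2 at col 2 lands with bottom-row=1; cleared 0 line(s) (total 0); column heights now [0 0 3 3 3 2 0], max=3
Drop 3: L rot0 at col 3 lands with bottom-row=3; cleared 0 line(s) (total 0); column heights now [0 0 3 4 4 5 0], max=5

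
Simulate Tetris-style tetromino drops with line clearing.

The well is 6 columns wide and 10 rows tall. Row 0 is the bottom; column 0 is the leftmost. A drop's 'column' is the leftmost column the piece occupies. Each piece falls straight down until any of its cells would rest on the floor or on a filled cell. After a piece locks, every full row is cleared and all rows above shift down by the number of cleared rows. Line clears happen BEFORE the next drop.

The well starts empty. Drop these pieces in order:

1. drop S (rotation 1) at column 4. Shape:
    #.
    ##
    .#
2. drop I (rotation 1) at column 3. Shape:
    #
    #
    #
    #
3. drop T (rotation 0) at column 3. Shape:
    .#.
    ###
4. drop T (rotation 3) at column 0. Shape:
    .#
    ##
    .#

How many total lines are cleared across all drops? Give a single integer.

Answer: 0

Derivation:
Drop 1: S rot1 at col 4 lands with bottom-row=0; cleared 0 line(s) (total 0); column heights now [0 0 0 0 3 2], max=3
Drop 2: I rot1 at col 3 lands with bottom-row=0; cleared 0 line(s) (total 0); column heights now [0 0 0 4 3 2], max=4
Drop 3: T rot0 at col 3 lands with bottom-row=4; cleared 0 line(s) (total 0); column heights now [0 0 0 5 6 5], max=6
Drop 4: T rot3 at col 0 lands with bottom-row=0; cleared 0 line(s) (total 0); column heights now [2 3 0 5 6 5], max=6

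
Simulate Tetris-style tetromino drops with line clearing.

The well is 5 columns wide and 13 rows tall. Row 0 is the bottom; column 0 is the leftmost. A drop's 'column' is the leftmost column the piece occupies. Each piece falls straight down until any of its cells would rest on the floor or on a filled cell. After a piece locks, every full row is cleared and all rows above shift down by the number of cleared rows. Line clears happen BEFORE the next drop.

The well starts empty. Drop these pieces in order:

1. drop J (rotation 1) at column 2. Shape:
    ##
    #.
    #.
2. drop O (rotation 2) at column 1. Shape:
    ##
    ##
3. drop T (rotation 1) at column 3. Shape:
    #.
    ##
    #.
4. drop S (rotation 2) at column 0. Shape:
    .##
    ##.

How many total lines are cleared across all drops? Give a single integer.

Answer: 0

Derivation:
Drop 1: J rot1 at col 2 lands with bottom-row=0; cleared 0 line(s) (total 0); column heights now [0 0 3 3 0], max=3
Drop 2: O rot2 at col 1 lands with bottom-row=3; cleared 0 line(s) (total 0); column heights now [0 5 5 3 0], max=5
Drop 3: T rot1 at col 3 lands with bottom-row=3; cleared 0 line(s) (total 0); column heights now [0 5 5 6 5], max=6
Drop 4: S rot2 at col 0 lands with bottom-row=5; cleared 0 line(s) (total 0); column heights now [6 7 7 6 5], max=7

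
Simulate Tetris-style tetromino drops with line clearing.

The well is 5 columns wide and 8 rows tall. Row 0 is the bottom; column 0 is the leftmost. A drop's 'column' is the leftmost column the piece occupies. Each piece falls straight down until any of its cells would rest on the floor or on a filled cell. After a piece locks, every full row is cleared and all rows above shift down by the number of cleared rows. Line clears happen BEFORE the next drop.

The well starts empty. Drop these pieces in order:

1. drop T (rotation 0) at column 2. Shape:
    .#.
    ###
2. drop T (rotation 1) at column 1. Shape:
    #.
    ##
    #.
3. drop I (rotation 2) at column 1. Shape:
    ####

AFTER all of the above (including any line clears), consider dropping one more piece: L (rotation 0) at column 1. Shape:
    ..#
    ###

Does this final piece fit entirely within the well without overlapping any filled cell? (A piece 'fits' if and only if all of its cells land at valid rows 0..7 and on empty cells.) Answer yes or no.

Answer: yes

Derivation:
Drop 1: T rot0 at col 2 lands with bottom-row=0; cleared 0 line(s) (total 0); column heights now [0 0 1 2 1], max=2
Drop 2: T rot1 at col 1 lands with bottom-row=0; cleared 0 line(s) (total 0); column heights now [0 3 2 2 1], max=3
Drop 3: I rot2 at col 1 lands with bottom-row=3; cleared 0 line(s) (total 0); column heights now [0 4 4 4 4], max=4
Test piece L rot0 at col 1 (width 3): heights before test = [0 4 4 4 4]; fits = True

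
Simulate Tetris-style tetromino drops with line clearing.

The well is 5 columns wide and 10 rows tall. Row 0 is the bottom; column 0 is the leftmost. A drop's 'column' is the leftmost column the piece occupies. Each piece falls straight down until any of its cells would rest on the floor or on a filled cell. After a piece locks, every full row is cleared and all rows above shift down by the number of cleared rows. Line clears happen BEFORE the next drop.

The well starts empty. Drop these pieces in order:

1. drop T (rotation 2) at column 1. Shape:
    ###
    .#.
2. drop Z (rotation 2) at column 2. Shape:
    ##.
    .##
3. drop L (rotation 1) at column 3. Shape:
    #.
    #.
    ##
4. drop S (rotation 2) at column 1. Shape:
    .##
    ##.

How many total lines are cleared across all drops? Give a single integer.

Answer: 0

Derivation:
Drop 1: T rot2 at col 1 lands with bottom-row=0; cleared 0 line(s) (total 0); column heights now [0 2 2 2 0], max=2
Drop 2: Z rot2 at col 2 lands with bottom-row=2; cleared 0 line(s) (total 0); column heights now [0 2 4 4 3], max=4
Drop 3: L rot1 at col 3 lands with bottom-row=4; cleared 0 line(s) (total 0); column heights now [0 2 4 7 5], max=7
Drop 4: S rot2 at col 1 lands with bottom-row=6; cleared 0 line(s) (total 0); column heights now [0 7 8 8 5], max=8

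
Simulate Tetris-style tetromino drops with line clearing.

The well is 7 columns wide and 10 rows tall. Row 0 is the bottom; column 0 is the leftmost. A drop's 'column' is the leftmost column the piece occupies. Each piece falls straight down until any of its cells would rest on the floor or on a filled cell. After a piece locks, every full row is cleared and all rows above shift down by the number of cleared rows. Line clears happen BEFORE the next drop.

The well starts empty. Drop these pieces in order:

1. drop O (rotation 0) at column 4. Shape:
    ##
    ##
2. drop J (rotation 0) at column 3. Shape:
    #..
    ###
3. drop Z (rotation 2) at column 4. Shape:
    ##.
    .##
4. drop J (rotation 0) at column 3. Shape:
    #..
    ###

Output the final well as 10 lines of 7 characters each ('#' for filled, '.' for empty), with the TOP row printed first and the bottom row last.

Drop 1: O rot0 at col 4 lands with bottom-row=0; cleared 0 line(s) (total 0); column heights now [0 0 0 0 2 2 0], max=2
Drop 2: J rot0 at col 3 lands with bottom-row=2; cleared 0 line(s) (total 0); column heights now [0 0 0 4 3 3 0], max=4
Drop 3: Z rot2 at col 4 lands with bottom-row=3; cleared 0 line(s) (total 0); column heights now [0 0 0 4 5 5 4], max=5
Drop 4: J rot0 at col 3 lands with bottom-row=5; cleared 0 line(s) (total 0); column heights now [0 0 0 7 6 6 4], max=7

Answer: .......
.......
.......
...#...
...###.
....##.
...#.##
...###.
....##.
....##.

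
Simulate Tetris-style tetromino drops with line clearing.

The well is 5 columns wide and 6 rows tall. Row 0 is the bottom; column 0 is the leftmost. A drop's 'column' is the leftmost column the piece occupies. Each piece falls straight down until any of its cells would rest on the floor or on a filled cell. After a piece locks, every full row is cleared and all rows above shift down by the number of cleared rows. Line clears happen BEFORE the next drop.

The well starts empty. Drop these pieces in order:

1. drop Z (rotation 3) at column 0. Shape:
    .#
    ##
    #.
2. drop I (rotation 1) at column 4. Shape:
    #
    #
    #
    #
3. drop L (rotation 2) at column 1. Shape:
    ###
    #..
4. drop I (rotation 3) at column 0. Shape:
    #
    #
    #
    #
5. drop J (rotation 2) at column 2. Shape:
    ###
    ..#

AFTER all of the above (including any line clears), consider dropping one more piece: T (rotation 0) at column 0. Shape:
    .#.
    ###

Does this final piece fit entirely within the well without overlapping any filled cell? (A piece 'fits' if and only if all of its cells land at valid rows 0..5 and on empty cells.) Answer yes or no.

Answer: no

Derivation:
Drop 1: Z rot3 at col 0 lands with bottom-row=0; cleared 0 line(s) (total 0); column heights now [2 3 0 0 0], max=3
Drop 2: I rot1 at col 4 lands with bottom-row=0; cleared 0 line(s) (total 0); column heights now [2 3 0 0 4], max=4
Drop 3: L rot2 at col 1 lands with bottom-row=3; cleared 0 line(s) (total 0); column heights now [2 5 5 5 4], max=5
Drop 4: I rot3 at col 0 lands with bottom-row=2; cleared 0 line(s) (total 0); column heights now [6 5 5 5 4], max=6
Drop 5: J rot2 at col 2 lands with bottom-row=4; cleared 1 line(s) (total 1); column heights now [5 4 5 5 5], max=5
Test piece T rot0 at col 0 (width 3): heights before test = [5 4 5 5 5]; fits = False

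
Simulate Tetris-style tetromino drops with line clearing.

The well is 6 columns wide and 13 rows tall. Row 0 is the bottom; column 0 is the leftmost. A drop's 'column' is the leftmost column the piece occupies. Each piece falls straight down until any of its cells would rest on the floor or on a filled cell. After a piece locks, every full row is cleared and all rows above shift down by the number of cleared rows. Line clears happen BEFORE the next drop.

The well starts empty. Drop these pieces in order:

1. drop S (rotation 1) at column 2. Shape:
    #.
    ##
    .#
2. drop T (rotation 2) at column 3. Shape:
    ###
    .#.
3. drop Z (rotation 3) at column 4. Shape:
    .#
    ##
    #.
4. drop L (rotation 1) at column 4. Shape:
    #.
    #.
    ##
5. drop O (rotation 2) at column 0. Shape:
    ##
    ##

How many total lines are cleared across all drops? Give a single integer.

Answer: 0

Derivation:
Drop 1: S rot1 at col 2 lands with bottom-row=0; cleared 0 line(s) (total 0); column heights now [0 0 3 2 0 0], max=3
Drop 2: T rot2 at col 3 lands with bottom-row=1; cleared 0 line(s) (total 0); column heights now [0 0 3 3 3 3], max=3
Drop 3: Z rot3 at col 4 lands with bottom-row=3; cleared 0 line(s) (total 0); column heights now [0 0 3 3 5 6], max=6
Drop 4: L rot1 at col 4 lands with bottom-row=6; cleared 0 line(s) (total 0); column heights now [0 0 3 3 9 7], max=9
Drop 5: O rot2 at col 0 lands with bottom-row=0; cleared 0 line(s) (total 0); column heights now [2 2 3 3 9 7], max=9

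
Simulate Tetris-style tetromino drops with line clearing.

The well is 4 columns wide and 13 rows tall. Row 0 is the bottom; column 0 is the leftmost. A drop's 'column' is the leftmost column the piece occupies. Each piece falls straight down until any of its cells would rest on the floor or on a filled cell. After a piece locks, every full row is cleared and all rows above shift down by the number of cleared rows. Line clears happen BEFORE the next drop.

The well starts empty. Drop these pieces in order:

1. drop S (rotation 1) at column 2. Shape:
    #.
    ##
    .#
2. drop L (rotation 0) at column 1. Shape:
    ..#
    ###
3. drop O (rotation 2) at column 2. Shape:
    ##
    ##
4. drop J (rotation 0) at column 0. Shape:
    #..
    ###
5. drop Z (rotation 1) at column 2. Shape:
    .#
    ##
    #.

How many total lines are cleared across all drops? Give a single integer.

Drop 1: S rot1 at col 2 lands with bottom-row=0; cleared 0 line(s) (total 0); column heights now [0 0 3 2], max=3
Drop 2: L rot0 at col 1 lands with bottom-row=3; cleared 0 line(s) (total 0); column heights now [0 4 4 5], max=5
Drop 3: O rot2 at col 2 lands with bottom-row=5; cleared 0 line(s) (total 0); column heights now [0 4 7 7], max=7
Drop 4: J rot0 at col 0 lands with bottom-row=7; cleared 0 line(s) (total 0); column heights now [9 8 8 7], max=9
Drop 5: Z rot1 at col 2 lands with bottom-row=8; cleared 0 line(s) (total 0); column heights now [9 8 10 11], max=11

Answer: 0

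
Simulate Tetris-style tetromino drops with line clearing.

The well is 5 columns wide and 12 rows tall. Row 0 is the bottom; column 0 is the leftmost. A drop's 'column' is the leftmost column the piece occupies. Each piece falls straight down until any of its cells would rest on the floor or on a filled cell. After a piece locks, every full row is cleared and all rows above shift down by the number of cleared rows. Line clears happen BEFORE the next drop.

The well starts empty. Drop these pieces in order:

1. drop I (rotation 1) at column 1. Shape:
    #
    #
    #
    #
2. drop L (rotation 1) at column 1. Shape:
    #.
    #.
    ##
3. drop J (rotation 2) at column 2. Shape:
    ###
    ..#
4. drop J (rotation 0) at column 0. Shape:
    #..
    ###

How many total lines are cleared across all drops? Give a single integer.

Drop 1: I rot1 at col 1 lands with bottom-row=0; cleared 0 line(s) (total 0); column heights now [0 4 0 0 0], max=4
Drop 2: L rot1 at col 1 lands with bottom-row=4; cleared 0 line(s) (total 0); column heights now [0 7 5 0 0], max=7
Drop 3: J rot2 at col 2 lands with bottom-row=4; cleared 0 line(s) (total 0); column heights now [0 7 6 6 6], max=7
Drop 4: J rot0 at col 0 lands with bottom-row=7; cleared 0 line(s) (total 0); column heights now [9 8 8 6 6], max=9

Answer: 0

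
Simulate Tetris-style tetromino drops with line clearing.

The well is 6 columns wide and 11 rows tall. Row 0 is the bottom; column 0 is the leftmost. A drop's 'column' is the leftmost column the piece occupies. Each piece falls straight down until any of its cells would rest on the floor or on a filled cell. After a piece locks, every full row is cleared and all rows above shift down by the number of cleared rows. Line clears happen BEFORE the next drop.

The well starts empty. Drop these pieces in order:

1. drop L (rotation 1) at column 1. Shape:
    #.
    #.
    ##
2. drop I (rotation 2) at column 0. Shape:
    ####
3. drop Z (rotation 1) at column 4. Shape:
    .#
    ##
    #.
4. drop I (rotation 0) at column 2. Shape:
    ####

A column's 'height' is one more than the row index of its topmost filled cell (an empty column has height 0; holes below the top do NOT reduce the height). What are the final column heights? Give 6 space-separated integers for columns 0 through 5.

Drop 1: L rot1 at col 1 lands with bottom-row=0; cleared 0 line(s) (total 0); column heights now [0 3 1 0 0 0], max=3
Drop 2: I rot2 at col 0 lands with bottom-row=3; cleared 0 line(s) (total 0); column heights now [4 4 4 4 0 0], max=4
Drop 3: Z rot1 at col 4 lands with bottom-row=0; cleared 0 line(s) (total 0); column heights now [4 4 4 4 2 3], max=4
Drop 4: I rot0 at col 2 lands with bottom-row=4; cleared 0 line(s) (total 0); column heights now [4 4 5 5 5 5], max=5

Answer: 4 4 5 5 5 5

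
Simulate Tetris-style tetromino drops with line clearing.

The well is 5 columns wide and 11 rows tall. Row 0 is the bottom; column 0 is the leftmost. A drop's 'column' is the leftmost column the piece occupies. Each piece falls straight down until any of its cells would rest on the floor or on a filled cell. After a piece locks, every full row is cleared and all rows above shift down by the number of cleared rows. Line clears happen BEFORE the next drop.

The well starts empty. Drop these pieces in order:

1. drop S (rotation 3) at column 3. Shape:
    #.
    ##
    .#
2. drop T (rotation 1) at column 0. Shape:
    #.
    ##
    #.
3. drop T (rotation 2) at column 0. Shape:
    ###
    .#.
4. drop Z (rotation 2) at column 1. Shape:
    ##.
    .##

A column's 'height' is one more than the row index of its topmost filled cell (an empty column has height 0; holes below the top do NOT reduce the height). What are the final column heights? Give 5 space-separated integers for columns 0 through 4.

Answer: 4 6 6 5 2

Derivation:
Drop 1: S rot3 at col 3 lands with bottom-row=0; cleared 0 line(s) (total 0); column heights now [0 0 0 3 2], max=3
Drop 2: T rot1 at col 0 lands with bottom-row=0; cleared 0 line(s) (total 0); column heights now [3 2 0 3 2], max=3
Drop 3: T rot2 at col 0 lands with bottom-row=2; cleared 0 line(s) (total 0); column heights now [4 4 4 3 2], max=4
Drop 4: Z rot2 at col 1 lands with bottom-row=4; cleared 0 line(s) (total 0); column heights now [4 6 6 5 2], max=6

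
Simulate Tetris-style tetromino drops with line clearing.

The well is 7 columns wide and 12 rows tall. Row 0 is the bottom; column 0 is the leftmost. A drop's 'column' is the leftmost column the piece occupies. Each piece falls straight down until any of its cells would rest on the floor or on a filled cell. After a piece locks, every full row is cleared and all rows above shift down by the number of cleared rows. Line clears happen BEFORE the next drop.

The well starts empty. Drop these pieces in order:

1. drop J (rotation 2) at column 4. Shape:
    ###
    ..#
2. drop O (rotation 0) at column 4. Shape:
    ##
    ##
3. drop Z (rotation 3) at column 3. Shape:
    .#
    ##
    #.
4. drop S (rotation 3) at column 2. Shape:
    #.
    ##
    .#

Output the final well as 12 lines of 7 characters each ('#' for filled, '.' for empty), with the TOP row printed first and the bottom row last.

Drop 1: J rot2 at col 4 lands with bottom-row=0; cleared 0 line(s) (total 0); column heights now [0 0 0 0 2 2 2], max=2
Drop 2: O rot0 at col 4 lands with bottom-row=2; cleared 0 line(s) (total 0); column heights now [0 0 0 0 4 4 2], max=4
Drop 3: Z rot3 at col 3 lands with bottom-row=3; cleared 0 line(s) (total 0); column heights now [0 0 0 5 6 4 2], max=6
Drop 4: S rot3 at col 2 lands with bottom-row=5; cleared 0 line(s) (total 0); column heights now [0 0 8 7 6 4 2], max=8

Answer: .......
.......
.......
.......
..#....
..##...
...##..
...##..
...###.
....##.
....###
......#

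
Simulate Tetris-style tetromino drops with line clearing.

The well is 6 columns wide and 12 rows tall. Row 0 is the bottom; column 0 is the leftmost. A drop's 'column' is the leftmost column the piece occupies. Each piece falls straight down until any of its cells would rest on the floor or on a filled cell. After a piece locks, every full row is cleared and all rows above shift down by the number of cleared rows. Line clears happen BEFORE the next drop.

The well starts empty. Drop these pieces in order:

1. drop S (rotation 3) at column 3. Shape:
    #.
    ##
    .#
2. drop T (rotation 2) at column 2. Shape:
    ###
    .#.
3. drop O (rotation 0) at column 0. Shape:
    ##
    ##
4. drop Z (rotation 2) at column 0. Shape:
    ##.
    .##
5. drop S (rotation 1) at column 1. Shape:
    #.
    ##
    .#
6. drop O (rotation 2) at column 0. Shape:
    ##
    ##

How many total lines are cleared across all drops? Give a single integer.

Answer: 0

Derivation:
Drop 1: S rot3 at col 3 lands with bottom-row=0; cleared 0 line(s) (total 0); column heights now [0 0 0 3 2 0], max=3
Drop 2: T rot2 at col 2 lands with bottom-row=3; cleared 0 line(s) (total 0); column heights now [0 0 5 5 5 0], max=5
Drop 3: O rot0 at col 0 lands with bottom-row=0; cleared 0 line(s) (total 0); column heights now [2 2 5 5 5 0], max=5
Drop 4: Z rot2 at col 0 lands with bottom-row=5; cleared 0 line(s) (total 0); column heights now [7 7 6 5 5 0], max=7
Drop 5: S rot1 at col 1 lands with bottom-row=6; cleared 0 line(s) (total 0); column heights now [7 9 8 5 5 0], max=9
Drop 6: O rot2 at col 0 lands with bottom-row=9; cleared 0 line(s) (total 0); column heights now [11 11 8 5 5 0], max=11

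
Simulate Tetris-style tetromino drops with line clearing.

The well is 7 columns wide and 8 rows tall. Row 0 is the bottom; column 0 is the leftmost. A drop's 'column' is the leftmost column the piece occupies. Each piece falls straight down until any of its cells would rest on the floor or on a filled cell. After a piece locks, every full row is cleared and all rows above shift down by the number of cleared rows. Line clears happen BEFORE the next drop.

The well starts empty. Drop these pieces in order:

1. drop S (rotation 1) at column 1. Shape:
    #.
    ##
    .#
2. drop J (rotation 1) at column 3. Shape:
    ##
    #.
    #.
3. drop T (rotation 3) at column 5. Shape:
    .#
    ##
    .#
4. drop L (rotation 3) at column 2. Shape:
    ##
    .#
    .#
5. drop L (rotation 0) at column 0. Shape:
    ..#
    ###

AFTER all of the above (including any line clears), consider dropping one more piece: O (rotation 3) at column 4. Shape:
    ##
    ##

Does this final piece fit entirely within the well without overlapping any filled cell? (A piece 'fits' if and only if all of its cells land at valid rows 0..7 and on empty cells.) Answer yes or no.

Drop 1: S rot1 at col 1 lands with bottom-row=0; cleared 0 line(s) (total 0); column heights now [0 3 2 0 0 0 0], max=3
Drop 2: J rot1 at col 3 lands with bottom-row=0; cleared 0 line(s) (total 0); column heights now [0 3 2 3 3 0 0], max=3
Drop 3: T rot3 at col 5 lands with bottom-row=0; cleared 0 line(s) (total 0); column heights now [0 3 2 3 3 2 3], max=3
Drop 4: L rot3 at col 2 lands with bottom-row=3; cleared 0 line(s) (total 0); column heights now [0 3 6 6 3 2 3], max=6
Drop 5: L rot0 at col 0 lands with bottom-row=6; cleared 0 line(s) (total 0); column heights now [7 7 8 6 3 2 3], max=8
Test piece O rot3 at col 4 (width 2): heights before test = [7 7 8 6 3 2 3]; fits = True

Answer: yes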